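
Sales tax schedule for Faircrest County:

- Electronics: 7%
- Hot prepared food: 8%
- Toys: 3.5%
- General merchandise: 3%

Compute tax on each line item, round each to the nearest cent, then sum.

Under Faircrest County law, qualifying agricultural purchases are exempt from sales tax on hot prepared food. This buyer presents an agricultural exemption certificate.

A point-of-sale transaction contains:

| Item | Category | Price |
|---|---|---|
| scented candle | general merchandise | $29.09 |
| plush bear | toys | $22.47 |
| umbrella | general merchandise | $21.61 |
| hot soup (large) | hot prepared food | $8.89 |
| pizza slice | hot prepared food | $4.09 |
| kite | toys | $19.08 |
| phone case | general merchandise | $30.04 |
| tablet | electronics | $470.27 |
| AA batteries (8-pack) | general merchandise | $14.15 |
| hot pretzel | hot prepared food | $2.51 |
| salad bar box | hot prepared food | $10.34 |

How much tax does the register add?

Scented candle $29.09: general merchandise → 3% → $0.87
Plush bear $22.47: toys → 3.5% → $0.79
Umbrella $21.61: general merchandise → 3% → $0.65
Hot soup (large) $8.89: hot prepared food, buyer-exempt → 0% → $0.00
Pizza slice $4.09: hot prepared food, buyer-exempt → 0% → $0.00
Kite $19.08: toys → 3.5% → $0.67
Phone case $30.04: general merchandise → 3% → $0.90
Tablet $470.27: electronics → 7% → $32.92
AA batteries (8-pack) $14.15: general merchandise → 3% → $0.42
Hot pretzel $2.51: hot prepared food, buyer-exempt → 0% → $0.00
Salad bar box $10.34: hot prepared food, buyer-exempt → 0% → $0.00
Total tax = $0.87 + $0.79 + $0.65 + $0.67 + $0.90 + $32.92 + $0.42 = $37.22

$37.22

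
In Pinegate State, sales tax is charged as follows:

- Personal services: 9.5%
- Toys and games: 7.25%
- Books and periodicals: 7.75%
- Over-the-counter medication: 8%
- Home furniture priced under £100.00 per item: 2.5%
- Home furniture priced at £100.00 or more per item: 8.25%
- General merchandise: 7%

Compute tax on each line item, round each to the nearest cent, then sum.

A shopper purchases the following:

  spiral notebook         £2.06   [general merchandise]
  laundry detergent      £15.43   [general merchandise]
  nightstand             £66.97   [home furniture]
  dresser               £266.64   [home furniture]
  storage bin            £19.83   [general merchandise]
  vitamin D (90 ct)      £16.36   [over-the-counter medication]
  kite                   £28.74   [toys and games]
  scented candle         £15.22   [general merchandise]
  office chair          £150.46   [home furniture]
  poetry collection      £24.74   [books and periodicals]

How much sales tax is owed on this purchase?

Spiral notebook £2.06: general merchandise → 7% → £0.14
Laundry detergent £15.43: general merchandise → 7% → £1.08
Nightstand £66.97: home furniture, under £100.00 → 2.5% → £1.67
Dresser £266.64: home furniture, £100.00 or more → 8.25% → £22.00
Storage bin £19.83: general merchandise → 7% → £1.39
Vitamin D (90 ct) £16.36: over-the-counter medication → 8% → £1.31
Kite £28.74: toys and games → 7.25% → £2.08
Scented candle £15.22: general merchandise → 7% → £1.07
Office chair £150.46: home furniture, £100.00 or more → 8.25% → £12.41
Poetry collection £24.74: books and periodicals → 7.75% → £1.92
Total tax = £0.14 + £1.08 + £1.67 + £22.00 + £1.39 + £1.31 + £2.08 + £1.07 + £12.41 + £1.92 = £45.07

£45.07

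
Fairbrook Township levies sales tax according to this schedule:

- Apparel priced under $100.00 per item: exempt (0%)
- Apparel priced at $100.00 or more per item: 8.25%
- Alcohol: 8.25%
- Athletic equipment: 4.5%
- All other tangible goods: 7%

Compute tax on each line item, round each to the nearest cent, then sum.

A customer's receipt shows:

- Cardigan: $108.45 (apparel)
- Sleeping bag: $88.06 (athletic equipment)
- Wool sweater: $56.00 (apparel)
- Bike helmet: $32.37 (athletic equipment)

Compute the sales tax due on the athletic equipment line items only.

Sleeping bag $88.06: athletic equipment → 4.5% → $3.96
Bike helmet $32.37: athletic equipment → 4.5% → $1.46
Tax on athletic equipment = $3.96 + $1.46 = $5.42

$5.42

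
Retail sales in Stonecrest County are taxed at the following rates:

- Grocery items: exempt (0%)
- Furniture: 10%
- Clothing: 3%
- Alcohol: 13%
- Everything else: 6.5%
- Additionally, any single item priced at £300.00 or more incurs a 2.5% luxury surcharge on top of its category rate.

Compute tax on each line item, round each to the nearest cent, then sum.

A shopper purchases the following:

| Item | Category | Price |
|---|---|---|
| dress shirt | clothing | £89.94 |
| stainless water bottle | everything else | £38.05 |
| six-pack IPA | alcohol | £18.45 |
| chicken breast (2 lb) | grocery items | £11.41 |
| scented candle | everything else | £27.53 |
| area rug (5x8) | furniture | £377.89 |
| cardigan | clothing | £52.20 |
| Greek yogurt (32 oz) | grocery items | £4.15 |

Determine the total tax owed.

Dress shirt £89.94: clothing → 3% → £2.70
Stainless water bottle £38.05: everything else → 6.5% → £2.47
Six-pack IPA £18.45: alcohol → 13% → £2.40
Chicken breast (2 lb) £11.41: grocery items → 0% → £0.00
Scented candle £27.53: everything else → 6.5% → £1.79
Area rug (5x8) £377.89: furniture → 10% + 2.5% surcharge = 12.5% → £47.24
Cardigan £52.20: clothing → 3% → £1.57
Greek yogurt (32 oz) £4.15: grocery items → 0% → £0.00
Total tax = £2.70 + £2.47 + £2.40 + £1.79 + £47.24 + £1.57 = £58.17

£58.17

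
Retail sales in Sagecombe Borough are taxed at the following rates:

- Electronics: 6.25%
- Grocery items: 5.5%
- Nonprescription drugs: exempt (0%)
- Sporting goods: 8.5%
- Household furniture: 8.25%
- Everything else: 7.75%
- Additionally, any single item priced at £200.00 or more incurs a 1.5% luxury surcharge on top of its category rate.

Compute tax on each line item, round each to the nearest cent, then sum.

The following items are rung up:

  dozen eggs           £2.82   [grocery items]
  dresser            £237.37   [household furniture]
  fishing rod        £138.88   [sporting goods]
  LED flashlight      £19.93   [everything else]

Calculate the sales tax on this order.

Dozen eggs £2.82: grocery items → 5.5% → £0.16
Dresser £237.37: household furniture → 8.25% + 1.5% surcharge = 9.75% → £23.14
Fishing rod £138.88: sporting goods → 8.5% → £11.80
LED flashlight £19.93: everything else → 7.75% → £1.54
Total tax = £0.16 + £23.14 + £11.80 + £1.54 = £36.64

£36.64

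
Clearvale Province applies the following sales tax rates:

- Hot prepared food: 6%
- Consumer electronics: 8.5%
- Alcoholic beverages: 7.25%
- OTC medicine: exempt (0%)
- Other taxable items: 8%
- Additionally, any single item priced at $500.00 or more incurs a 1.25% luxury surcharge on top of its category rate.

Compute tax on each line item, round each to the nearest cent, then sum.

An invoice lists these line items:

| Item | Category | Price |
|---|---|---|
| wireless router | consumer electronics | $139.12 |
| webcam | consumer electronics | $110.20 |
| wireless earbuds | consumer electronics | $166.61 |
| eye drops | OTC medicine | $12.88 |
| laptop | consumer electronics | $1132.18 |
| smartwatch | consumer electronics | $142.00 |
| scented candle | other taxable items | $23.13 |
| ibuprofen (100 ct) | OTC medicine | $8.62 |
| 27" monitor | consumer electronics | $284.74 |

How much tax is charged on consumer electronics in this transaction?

Wireless router $139.12: consumer electronics → 8.5% → $11.83
Webcam $110.20: consumer electronics → 8.5% → $9.37
Wireless earbuds $166.61: consumer electronics → 8.5% → $14.16
Laptop $1132.18: consumer electronics → 8.5% + 1.25% surcharge = 9.75% → $110.39
Smartwatch $142.00: consumer electronics → 8.5% → $12.07
27" monitor $284.74: consumer electronics → 8.5% → $24.20
Tax on consumer electronics = $11.83 + $9.37 + $14.16 + $110.39 + $12.07 + $24.20 = $182.02

$182.02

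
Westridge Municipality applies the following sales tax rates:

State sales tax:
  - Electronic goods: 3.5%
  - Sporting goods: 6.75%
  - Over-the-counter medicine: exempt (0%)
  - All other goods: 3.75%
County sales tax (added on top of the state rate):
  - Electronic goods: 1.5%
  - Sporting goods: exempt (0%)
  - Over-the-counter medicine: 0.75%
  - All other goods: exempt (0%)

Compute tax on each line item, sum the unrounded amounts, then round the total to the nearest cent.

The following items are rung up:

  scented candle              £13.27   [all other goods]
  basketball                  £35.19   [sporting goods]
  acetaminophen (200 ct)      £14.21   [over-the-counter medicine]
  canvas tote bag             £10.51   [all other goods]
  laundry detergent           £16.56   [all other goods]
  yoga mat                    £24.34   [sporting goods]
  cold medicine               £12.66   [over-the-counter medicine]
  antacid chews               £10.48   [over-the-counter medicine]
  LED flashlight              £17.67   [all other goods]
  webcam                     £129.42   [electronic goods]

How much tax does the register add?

Scented candle £13.27: all other goods → 3.75% + 0% county = 3.75% → £0.497625
Basketball £35.19: sporting goods → 6.75% + 0% county = 6.75% → £2.375325
Acetaminophen (200 ct) £14.21: over-the-counter medicine → 0% + 0.75% county = 0.75% → £0.106575
Canvas tote bag £10.51: all other goods → 3.75% + 0% county = 3.75% → £0.394125
Laundry detergent £16.56: all other goods → 3.75% + 0% county = 3.75% → £0.621
Yoga mat £24.34: sporting goods → 6.75% + 0% county = 6.75% → £1.64295
Cold medicine £12.66: over-the-counter medicine → 0% + 0.75% county = 0.75% → £0.09495
Antacid chews £10.48: over-the-counter medicine → 0% + 0.75% county = 0.75% → £0.0786
LED flashlight £17.67: all other goods → 3.75% + 0% county = 3.75% → £0.662625
Webcam £129.42: electronic goods → 3.5% + 1.5% county = 5% → £6.471
Unrounded tax sum = £12.944775 → £12.94

£12.94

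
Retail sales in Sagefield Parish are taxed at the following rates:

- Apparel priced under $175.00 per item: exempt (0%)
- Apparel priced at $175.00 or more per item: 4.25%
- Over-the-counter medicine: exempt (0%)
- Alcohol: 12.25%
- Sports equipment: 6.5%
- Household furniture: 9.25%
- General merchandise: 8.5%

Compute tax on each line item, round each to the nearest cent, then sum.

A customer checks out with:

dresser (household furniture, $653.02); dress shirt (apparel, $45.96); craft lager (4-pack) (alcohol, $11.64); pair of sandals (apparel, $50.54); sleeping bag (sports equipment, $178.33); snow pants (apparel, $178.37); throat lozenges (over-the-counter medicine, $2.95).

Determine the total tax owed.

$81.00

Dresser $653.02: household furniture → 9.25% → $60.40
Dress shirt $45.96: apparel, under $175.00 → 0% → $0.00
Craft lager (4-pack) $11.64: alcohol → 12.25% → $1.43
Pair of sandals $50.54: apparel, under $175.00 → 0% → $0.00
Sleeping bag $178.33: sports equipment → 6.5% → $11.59
Snow pants $178.37: apparel, $175.00 or more → 4.25% → $7.58
Throat lozenges $2.95: over-the-counter medicine → 0% → $0.00
Total tax = $60.40 + $1.43 + $11.59 + $7.58 = $81.00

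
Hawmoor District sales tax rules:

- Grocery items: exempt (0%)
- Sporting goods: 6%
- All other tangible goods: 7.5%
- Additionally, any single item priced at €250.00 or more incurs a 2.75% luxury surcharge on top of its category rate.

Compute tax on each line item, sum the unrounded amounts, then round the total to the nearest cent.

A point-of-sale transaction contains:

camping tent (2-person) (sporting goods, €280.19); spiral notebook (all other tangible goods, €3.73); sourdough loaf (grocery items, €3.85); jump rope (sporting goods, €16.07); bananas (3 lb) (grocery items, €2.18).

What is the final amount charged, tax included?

€331.78

Camping tent (2-person) €280.19: sporting goods → 6% + 2.75% surcharge = 8.75% → €24.516625
Spiral notebook €3.73: all other tangible goods → 7.5% → €0.27975
Sourdough loaf €3.85: grocery items → 0% → €0.00
Jump rope €16.07: sporting goods → 6% → €0.9642
Bananas (3 lb) €2.18: grocery items → 0% → €0.00
Subtotal = €306.02; unrounded tax = €25.760575 → €25.76; total due = €331.78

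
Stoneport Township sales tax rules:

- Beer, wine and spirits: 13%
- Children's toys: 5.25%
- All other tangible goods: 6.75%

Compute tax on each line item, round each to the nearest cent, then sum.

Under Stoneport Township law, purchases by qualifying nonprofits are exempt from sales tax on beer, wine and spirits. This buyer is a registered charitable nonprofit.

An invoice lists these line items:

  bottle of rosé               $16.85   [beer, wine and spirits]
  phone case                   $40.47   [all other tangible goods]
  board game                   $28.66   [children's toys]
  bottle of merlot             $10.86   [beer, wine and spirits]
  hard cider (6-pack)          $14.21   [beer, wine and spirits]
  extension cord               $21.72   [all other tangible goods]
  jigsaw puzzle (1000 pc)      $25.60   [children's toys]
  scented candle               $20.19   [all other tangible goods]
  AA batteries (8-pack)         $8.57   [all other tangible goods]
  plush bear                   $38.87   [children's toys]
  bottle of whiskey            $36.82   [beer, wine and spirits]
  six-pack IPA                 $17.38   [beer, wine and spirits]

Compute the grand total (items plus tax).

$291.22

Bottle of rosé $16.85: beer, wine and spirits, buyer-exempt → 0% → $0.00
Phone case $40.47: all other tangible goods → 6.75% → $2.73
Board game $28.66: children's toys → 5.25% → $1.50
Bottle of merlot $10.86: beer, wine and spirits, buyer-exempt → 0% → $0.00
Hard cider (6-pack) $14.21: beer, wine and spirits, buyer-exempt → 0% → $0.00
Extension cord $21.72: all other tangible goods → 6.75% → $1.47
Jigsaw puzzle (1000 pc) $25.60: children's toys → 5.25% → $1.34
Scented candle $20.19: all other tangible goods → 6.75% → $1.36
AA batteries (8-pack) $8.57: all other tangible goods → 6.75% → $0.58
Plush bear $38.87: children's toys → 5.25% → $2.04
Bottle of whiskey $36.82: beer, wine and spirits, buyer-exempt → 0% → $0.00
Six-pack IPA $17.38: beer, wine and spirits, buyer-exempt → 0% → $0.00
Subtotal = $280.20; tax = $11.02; total due = $291.22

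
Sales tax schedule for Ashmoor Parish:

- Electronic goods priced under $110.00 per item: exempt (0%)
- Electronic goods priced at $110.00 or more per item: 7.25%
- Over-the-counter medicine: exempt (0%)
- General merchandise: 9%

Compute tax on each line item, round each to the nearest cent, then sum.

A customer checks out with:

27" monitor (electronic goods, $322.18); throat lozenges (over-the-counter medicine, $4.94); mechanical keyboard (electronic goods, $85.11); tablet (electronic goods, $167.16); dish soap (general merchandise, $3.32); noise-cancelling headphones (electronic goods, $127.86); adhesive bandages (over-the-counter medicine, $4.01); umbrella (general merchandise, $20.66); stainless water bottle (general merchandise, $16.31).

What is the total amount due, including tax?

$799.93

27" monitor $322.18: electronic goods, $110.00 or more → 7.25% → $23.36
Throat lozenges $4.94: over-the-counter medicine → 0% → $0.00
Mechanical keyboard $85.11: electronic goods, under $110.00 → 0% → $0.00
Tablet $167.16: electronic goods, $110.00 or more → 7.25% → $12.12
Dish soap $3.32: general merchandise → 9% → $0.30
Noise-cancelling headphones $127.86: electronic goods, $110.00 or more → 7.25% → $9.27
Adhesive bandages $4.01: over-the-counter medicine → 0% → $0.00
Umbrella $20.66: general merchandise → 9% → $1.86
Stainless water bottle $16.31: general merchandise → 9% → $1.47
Subtotal = $751.55; tax = $48.38; total due = $799.93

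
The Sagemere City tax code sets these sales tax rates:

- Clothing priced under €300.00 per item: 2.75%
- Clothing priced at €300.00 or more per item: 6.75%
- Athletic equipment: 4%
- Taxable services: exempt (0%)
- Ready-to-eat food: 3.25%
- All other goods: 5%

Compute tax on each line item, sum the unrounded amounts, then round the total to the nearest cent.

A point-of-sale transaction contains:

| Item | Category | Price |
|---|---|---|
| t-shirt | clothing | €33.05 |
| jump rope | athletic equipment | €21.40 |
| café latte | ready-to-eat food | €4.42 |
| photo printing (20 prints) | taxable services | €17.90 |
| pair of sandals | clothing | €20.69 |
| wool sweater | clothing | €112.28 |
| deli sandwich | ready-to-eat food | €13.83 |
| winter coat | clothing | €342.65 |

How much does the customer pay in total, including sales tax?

T-shirt €33.05: clothing, under €300.00 → 2.75% → €0.908875
Jump rope €21.40: athletic equipment → 4% → €0.856
Café latte €4.42: ready-to-eat food → 3.25% → €0.14365
Photo printing (20 prints) €17.90: taxable services → 0% → €0.00
Pair of sandals €20.69: clothing, under €300.00 → 2.75% → €0.568975
Wool sweater €112.28: clothing, under €300.00 → 2.75% → €3.0877
Deli sandwich €13.83: ready-to-eat food → 3.25% → €0.449475
Winter coat €342.65: clothing, €300.00 or more → 6.75% → €23.128875
Subtotal = €566.22; unrounded tax = €29.14355 → €29.14; total due = €595.36

€595.36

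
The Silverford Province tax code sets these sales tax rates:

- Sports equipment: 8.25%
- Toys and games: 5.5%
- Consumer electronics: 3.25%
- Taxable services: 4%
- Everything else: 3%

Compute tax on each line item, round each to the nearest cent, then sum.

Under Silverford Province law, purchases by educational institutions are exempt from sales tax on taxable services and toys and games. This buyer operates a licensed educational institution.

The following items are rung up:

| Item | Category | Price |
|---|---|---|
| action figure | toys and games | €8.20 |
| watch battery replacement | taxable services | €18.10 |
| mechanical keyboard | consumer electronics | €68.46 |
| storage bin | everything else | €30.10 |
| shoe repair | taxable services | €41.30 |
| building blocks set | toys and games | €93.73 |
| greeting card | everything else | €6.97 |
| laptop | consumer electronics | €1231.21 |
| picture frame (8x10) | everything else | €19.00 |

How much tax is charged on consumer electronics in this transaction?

€42.23

Mechanical keyboard €68.46: consumer electronics → 3.25% → €2.22
Laptop €1231.21: consumer electronics → 3.25% → €40.01
Tax on consumer electronics = €2.22 + €40.01 = €42.23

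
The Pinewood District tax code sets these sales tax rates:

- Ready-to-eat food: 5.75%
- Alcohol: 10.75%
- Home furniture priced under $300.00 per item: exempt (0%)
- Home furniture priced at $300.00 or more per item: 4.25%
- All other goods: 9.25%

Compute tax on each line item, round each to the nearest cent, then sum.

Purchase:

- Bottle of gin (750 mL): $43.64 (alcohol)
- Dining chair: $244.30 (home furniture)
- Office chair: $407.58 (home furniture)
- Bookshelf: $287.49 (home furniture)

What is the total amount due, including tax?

$1005.02

Bottle of gin (750 mL) $43.64: alcohol → 10.75% → $4.69
Dining chair $244.30: home furniture, under $300.00 → 0% → $0.00
Office chair $407.58: home furniture, $300.00 or more → 4.25% → $17.32
Bookshelf $287.49: home furniture, under $300.00 → 0% → $0.00
Subtotal = $983.01; tax = $22.01; total due = $1005.02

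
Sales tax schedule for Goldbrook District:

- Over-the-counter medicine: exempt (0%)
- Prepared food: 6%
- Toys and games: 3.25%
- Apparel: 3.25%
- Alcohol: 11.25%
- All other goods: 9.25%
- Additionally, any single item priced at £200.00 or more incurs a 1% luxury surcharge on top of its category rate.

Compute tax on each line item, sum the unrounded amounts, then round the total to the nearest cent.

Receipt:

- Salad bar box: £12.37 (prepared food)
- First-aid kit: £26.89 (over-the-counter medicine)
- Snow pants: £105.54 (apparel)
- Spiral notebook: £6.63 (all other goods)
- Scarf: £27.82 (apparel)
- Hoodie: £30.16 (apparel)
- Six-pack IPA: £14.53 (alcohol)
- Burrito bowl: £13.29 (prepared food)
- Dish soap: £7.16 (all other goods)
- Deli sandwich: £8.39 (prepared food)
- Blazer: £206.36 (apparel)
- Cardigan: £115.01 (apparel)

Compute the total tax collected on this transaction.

£22.78

Salad bar box £12.37: prepared food → 6% → £0.7422
First-aid kit £26.89: over-the-counter medicine → 0% → £0.00
Snow pants £105.54: apparel → 3.25% → £3.43005
Spiral notebook £6.63: all other goods → 9.25% → £0.613275
Scarf £27.82: apparel → 3.25% → £0.90415
Hoodie £30.16: apparel → 3.25% → £0.9802
Six-pack IPA £14.53: alcohol → 11.25% → £1.634625
Burrito bowl £13.29: prepared food → 6% → £0.7974
Dish soap £7.16: all other goods → 9.25% → £0.6623
Deli sandwich £8.39: prepared food → 6% → £0.5034
Blazer £206.36: apparel → 3.25% + 1% surcharge = 4.25% → £8.7703
Cardigan £115.01: apparel → 3.25% → £3.737825
Unrounded tax sum = £22.775725 → £22.78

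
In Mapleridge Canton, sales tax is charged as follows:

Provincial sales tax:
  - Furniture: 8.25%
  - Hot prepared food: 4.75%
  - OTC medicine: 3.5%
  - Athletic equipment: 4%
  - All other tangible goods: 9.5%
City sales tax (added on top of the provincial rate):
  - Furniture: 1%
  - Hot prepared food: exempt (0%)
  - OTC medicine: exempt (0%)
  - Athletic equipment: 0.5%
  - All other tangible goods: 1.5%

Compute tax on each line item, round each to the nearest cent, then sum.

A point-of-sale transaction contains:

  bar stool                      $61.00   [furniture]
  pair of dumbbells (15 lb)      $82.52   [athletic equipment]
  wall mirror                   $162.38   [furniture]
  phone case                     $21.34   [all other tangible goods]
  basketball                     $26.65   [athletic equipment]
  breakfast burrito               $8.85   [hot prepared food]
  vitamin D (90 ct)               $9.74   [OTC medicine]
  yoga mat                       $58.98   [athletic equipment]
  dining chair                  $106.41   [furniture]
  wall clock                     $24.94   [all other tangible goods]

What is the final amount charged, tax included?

Bar stool $61.00: furniture → 8.25% + 1% city = 9.25% → $5.64
Pair of dumbbells (15 lb) $82.52: athletic equipment → 4% + 0.5% city = 4.5% → $3.71
Wall mirror $162.38: furniture → 8.25% + 1% city = 9.25% → $15.02
Phone case $21.34: all other tangible goods → 9.5% + 1.5% city = 11% → $2.35
Basketball $26.65: athletic equipment → 4% + 0.5% city = 4.5% → $1.20
Breakfast burrito $8.85: hot prepared food → 4.75% + 0% city = 4.75% → $0.42
Vitamin D (90 ct) $9.74: OTC medicine → 3.5% + 0% city = 3.5% → $0.34
Yoga mat $58.98: athletic equipment → 4% + 0.5% city = 4.5% → $2.65
Dining chair $106.41: furniture → 8.25% + 1% city = 9.25% → $9.84
Wall clock $24.94: all other tangible goods → 9.5% + 1.5% city = 11% → $2.74
Subtotal = $562.81; tax = $43.91; total due = $606.72

$606.72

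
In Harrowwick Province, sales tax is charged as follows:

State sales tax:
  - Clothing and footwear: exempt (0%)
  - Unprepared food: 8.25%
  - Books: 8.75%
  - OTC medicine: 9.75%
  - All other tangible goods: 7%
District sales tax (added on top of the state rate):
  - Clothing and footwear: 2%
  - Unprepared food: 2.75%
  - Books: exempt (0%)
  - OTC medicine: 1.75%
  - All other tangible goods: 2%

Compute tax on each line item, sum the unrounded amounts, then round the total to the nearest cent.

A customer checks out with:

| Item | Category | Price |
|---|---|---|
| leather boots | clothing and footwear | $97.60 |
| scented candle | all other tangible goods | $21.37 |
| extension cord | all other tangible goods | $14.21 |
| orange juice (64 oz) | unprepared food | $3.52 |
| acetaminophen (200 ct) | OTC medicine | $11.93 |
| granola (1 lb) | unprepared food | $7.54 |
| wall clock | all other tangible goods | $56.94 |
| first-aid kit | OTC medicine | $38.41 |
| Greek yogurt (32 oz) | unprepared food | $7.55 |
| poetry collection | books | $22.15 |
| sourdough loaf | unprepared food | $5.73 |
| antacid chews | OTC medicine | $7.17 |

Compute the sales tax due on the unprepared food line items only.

Orange juice (64 oz) $3.52: unprepared food → 8.25% + 2.75% district = 11% → $0.3872
Granola (1 lb) $7.54: unprepared food → 8.25% + 2.75% district = 11% → $0.8294
Greek yogurt (32 oz) $7.55: unprepared food → 8.25% + 2.75% district = 11% → $0.8305
Sourdough loaf $5.73: unprepared food → 8.25% + 2.75% district = 11% → $0.6303
Tax on unprepared food: unrounded sum = $2.6774 → $2.68

$2.68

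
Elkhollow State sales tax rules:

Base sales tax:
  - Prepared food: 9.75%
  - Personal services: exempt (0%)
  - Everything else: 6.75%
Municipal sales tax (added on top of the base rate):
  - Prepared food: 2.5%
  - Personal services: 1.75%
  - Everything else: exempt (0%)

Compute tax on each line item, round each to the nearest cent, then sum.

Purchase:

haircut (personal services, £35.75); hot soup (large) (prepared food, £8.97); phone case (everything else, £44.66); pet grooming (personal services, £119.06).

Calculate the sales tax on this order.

Haircut £35.75: personal services → 0% + 1.75% municipal = 1.75% → £0.63
Hot soup (large) £8.97: prepared food → 9.75% + 2.5% municipal = 12.25% → £1.10
Phone case £44.66: everything else → 6.75% + 0% municipal = 6.75% → £3.01
Pet grooming £119.06: personal services → 0% + 1.75% municipal = 1.75% → £2.08
Total tax = £0.63 + £1.10 + £3.01 + £2.08 = £6.82

£6.82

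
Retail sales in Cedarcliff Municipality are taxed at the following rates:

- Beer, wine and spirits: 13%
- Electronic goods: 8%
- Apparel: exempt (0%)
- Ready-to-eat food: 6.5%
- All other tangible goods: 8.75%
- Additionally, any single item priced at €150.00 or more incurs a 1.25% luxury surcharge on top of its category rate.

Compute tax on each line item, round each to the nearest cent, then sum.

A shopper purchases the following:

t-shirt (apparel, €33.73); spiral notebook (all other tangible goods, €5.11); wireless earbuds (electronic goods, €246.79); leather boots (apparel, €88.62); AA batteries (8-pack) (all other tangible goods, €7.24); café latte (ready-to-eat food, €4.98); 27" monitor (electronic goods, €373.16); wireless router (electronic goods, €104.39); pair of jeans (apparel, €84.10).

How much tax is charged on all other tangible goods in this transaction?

€1.08

Spiral notebook €5.11: all other tangible goods → 8.75% → €0.45
AA batteries (8-pack) €7.24: all other tangible goods → 8.75% → €0.63
Tax on all other tangible goods = €0.45 + €0.63 = €1.08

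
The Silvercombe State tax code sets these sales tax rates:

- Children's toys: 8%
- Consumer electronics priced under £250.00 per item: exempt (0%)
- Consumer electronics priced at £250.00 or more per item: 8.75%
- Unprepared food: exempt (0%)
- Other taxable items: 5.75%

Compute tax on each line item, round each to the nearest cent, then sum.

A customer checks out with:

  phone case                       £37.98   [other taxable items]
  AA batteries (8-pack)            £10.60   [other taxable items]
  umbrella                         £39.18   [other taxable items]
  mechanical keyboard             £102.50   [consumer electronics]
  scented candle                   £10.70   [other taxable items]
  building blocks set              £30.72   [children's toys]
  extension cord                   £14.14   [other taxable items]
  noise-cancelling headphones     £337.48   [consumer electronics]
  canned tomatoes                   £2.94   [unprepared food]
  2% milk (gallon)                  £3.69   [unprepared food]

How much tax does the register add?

Phone case £37.98: other taxable items → 5.75% → £2.18
AA batteries (8-pack) £10.60: other taxable items → 5.75% → £0.61
Umbrella £39.18: other taxable items → 5.75% → £2.25
Mechanical keyboard £102.50: consumer electronics, under £250.00 → 0% → £0.00
Scented candle £10.70: other taxable items → 5.75% → £0.62
Building blocks set £30.72: children's toys → 8% → £2.46
Extension cord £14.14: other taxable items → 5.75% → £0.81
Noise-cancelling headphones £337.48: consumer electronics, £250.00 or more → 8.75% → £29.53
Canned tomatoes £2.94: unprepared food → 0% → £0.00
2% milk (gallon) £3.69: unprepared food → 0% → £0.00
Total tax = £2.18 + £0.61 + £2.25 + £0.62 + £2.46 + £0.81 + £29.53 = £38.46

£38.46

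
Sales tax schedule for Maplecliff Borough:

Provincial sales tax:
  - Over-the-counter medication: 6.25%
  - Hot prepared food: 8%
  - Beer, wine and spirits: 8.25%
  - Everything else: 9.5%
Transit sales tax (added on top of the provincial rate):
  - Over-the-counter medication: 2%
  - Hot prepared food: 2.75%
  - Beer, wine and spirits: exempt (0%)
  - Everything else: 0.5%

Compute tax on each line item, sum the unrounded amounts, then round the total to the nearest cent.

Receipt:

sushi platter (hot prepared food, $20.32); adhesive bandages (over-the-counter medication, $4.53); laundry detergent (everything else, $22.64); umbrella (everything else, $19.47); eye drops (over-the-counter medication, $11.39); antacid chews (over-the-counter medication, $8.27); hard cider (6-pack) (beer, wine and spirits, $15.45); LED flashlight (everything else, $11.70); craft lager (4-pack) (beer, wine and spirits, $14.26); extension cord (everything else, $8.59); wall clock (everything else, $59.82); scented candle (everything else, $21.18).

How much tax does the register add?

Sushi platter $20.32: hot prepared food → 8% + 2.75% transit = 10.75% → $2.1844
Adhesive bandages $4.53: over-the-counter medication → 6.25% + 2% transit = 8.25% → $0.373725
Laundry detergent $22.64: everything else → 9.5% + 0.5% transit = 10% → $2.264
Umbrella $19.47: everything else → 9.5% + 0.5% transit = 10% → $1.947
Eye drops $11.39: over-the-counter medication → 6.25% + 2% transit = 8.25% → $0.939675
Antacid chews $8.27: over-the-counter medication → 6.25% + 2% transit = 8.25% → $0.682275
Hard cider (6-pack) $15.45: beer, wine and spirits → 8.25% + 0% transit = 8.25% → $1.274625
LED flashlight $11.70: everything else → 9.5% + 0.5% transit = 10% → $1.17
Craft lager (4-pack) $14.26: beer, wine and spirits → 8.25% + 0% transit = 8.25% → $1.17645
Extension cord $8.59: everything else → 9.5% + 0.5% transit = 10% → $0.859
Wall clock $59.82: everything else → 9.5% + 0.5% transit = 10% → $5.982
Scented candle $21.18: everything else → 9.5% + 0.5% transit = 10% → $2.118
Unrounded tax sum = $20.97115 → $20.97

$20.97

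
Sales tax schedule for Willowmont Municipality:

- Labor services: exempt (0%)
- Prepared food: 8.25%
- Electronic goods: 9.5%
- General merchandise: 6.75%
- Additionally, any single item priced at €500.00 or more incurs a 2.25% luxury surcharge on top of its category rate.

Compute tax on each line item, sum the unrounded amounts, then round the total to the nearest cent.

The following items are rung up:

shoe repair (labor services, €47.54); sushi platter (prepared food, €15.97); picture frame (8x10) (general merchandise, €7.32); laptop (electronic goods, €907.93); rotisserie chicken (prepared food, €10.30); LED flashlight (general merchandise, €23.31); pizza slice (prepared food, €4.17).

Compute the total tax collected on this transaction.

€111.26

Shoe repair €47.54: labor services → 0% → €0.00
Sushi platter €15.97: prepared food → 8.25% → €1.317525
Picture frame (8x10) €7.32: general merchandise → 6.75% → €0.4941
Laptop €907.93: electronic goods → 9.5% + 2.25% surcharge = 11.75% → €106.681775
Rotisserie chicken €10.30: prepared food → 8.25% → €0.84975
LED flashlight €23.31: general merchandise → 6.75% → €1.573425
Pizza slice €4.17: prepared food → 8.25% → €0.344025
Unrounded tax sum = €111.2606 → €111.26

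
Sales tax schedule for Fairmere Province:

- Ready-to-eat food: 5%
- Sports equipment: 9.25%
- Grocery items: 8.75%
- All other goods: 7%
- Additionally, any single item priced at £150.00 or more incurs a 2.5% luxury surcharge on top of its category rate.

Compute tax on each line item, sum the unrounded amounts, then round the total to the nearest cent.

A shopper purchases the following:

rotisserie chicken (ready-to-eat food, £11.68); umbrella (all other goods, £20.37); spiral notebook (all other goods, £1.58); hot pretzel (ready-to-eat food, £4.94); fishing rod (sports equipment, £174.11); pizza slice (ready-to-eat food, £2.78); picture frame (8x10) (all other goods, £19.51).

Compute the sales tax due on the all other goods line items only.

Umbrella £20.37: all other goods → 7% → £1.4259
Spiral notebook £1.58: all other goods → 7% → £0.1106
Picture frame (8x10) £19.51: all other goods → 7% → £1.3657
Tax on all other goods: unrounded sum = £2.9022 → £2.90

£2.90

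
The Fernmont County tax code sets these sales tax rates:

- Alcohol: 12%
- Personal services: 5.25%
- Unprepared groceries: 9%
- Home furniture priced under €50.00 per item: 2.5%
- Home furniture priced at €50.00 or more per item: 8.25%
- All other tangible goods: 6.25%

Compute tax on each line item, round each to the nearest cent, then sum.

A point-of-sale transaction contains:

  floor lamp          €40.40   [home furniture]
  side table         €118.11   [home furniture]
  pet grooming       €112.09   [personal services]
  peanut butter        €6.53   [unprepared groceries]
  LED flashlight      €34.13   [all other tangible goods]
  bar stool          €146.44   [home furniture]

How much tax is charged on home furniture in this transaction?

€22.83

Floor lamp €40.40: home furniture, under €50.00 → 2.5% → €1.01
Side table €118.11: home furniture, €50.00 or more → 8.25% → €9.74
Bar stool €146.44: home furniture, €50.00 or more → 8.25% → €12.08
Tax on home furniture = €1.01 + €9.74 + €12.08 = €22.83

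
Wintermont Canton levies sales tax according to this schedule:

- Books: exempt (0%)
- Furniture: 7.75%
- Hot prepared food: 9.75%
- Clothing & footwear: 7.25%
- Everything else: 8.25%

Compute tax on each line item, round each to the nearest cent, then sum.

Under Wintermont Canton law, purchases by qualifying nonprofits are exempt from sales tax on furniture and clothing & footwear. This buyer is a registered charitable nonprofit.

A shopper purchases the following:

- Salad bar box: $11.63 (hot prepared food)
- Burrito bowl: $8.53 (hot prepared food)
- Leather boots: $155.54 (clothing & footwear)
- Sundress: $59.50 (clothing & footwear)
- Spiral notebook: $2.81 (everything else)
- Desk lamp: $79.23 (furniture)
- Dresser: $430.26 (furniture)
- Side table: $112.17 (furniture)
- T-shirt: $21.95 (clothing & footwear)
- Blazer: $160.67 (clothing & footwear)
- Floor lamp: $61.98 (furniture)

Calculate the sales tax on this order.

$2.19

Salad bar box $11.63: hot prepared food → 9.75% → $1.13
Burrito bowl $8.53: hot prepared food → 9.75% → $0.83
Leather boots $155.54: clothing & footwear, buyer-exempt → 0% → $0.00
Sundress $59.50: clothing & footwear, buyer-exempt → 0% → $0.00
Spiral notebook $2.81: everything else → 8.25% → $0.23
Desk lamp $79.23: furniture, buyer-exempt → 0% → $0.00
Dresser $430.26: furniture, buyer-exempt → 0% → $0.00
Side table $112.17: furniture, buyer-exempt → 0% → $0.00
T-shirt $21.95: clothing & footwear, buyer-exempt → 0% → $0.00
Blazer $160.67: clothing & footwear, buyer-exempt → 0% → $0.00
Floor lamp $61.98: furniture, buyer-exempt → 0% → $0.00
Total tax = $1.13 + $0.83 + $0.23 = $2.19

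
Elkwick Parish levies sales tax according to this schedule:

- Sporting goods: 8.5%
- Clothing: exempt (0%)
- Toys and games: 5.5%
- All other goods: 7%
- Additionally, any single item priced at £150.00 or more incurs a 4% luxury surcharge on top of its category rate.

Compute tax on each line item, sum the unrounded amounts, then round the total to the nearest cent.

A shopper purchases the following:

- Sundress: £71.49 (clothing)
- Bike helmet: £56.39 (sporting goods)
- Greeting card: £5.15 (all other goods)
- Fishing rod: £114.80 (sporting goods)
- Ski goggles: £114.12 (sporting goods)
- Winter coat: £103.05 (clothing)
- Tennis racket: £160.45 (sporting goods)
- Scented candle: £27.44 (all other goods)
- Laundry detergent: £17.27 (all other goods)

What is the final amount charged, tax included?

Sundress £71.49: clothing → 0% → £0.00
Bike helmet £56.39: sporting goods → 8.5% → £4.79315
Greeting card £5.15: all other goods → 7% → £0.3605
Fishing rod £114.80: sporting goods → 8.5% → £9.758
Ski goggles £114.12: sporting goods → 8.5% → £9.7002
Winter coat £103.05: clothing → 0% → £0.00
Tennis racket £160.45: sporting goods → 8.5% + 4% surcharge = 12.5% → £20.05625
Scented candle £27.44: all other goods → 7% → £1.9208
Laundry detergent £17.27: all other goods → 7% → £1.2089
Subtotal = £670.16; unrounded tax = £47.7978 → £47.80; total due = £717.96

£717.96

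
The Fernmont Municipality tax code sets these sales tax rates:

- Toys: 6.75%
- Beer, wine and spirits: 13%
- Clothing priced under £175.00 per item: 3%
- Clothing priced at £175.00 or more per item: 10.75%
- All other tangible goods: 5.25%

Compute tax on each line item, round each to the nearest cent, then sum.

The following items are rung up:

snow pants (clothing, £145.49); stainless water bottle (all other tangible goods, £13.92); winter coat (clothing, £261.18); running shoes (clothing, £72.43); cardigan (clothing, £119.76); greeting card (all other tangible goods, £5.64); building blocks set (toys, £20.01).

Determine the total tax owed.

£40.58

Snow pants £145.49: clothing, under £175.00 → 3% → £4.36
Stainless water bottle £13.92: all other tangible goods → 5.25% → £0.73
Winter coat £261.18: clothing, £175.00 or more → 10.75% → £28.08
Running shoes £72.43: clothing, under £175.00 → 3% → £2.17
Cardigan £119.76: clothing, under £175.00 → 3% → £3.59
Greeting card £5.64: all other tangible goods → 5.25% → £0.30
Building blocks set £20.01: toys → 6.75% → £1.35
Total tax = £4.36 + £0.73 + £28.08 + £2.17 + £3.59 + £0.30 + £1.35 = £40.58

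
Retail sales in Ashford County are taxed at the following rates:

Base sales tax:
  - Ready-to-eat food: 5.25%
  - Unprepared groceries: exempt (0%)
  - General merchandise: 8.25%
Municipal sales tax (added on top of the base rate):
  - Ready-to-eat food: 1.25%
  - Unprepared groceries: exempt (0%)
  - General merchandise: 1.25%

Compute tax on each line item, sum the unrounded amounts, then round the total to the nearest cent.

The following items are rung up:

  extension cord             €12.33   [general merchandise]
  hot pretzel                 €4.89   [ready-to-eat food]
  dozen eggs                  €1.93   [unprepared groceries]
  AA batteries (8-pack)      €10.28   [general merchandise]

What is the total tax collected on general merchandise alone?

€2.15

Extension cord €12.33: general merchandise → 8.25% + 1.25% municipal = 9.5% → €1.17135
AA batteries (8-pack) €10.28: general merchandise → 8.25% + 1.25% municipal = 9.5% → €0.9766
Tax on general merchandise: unrounded sum = €2.14795 → €2.15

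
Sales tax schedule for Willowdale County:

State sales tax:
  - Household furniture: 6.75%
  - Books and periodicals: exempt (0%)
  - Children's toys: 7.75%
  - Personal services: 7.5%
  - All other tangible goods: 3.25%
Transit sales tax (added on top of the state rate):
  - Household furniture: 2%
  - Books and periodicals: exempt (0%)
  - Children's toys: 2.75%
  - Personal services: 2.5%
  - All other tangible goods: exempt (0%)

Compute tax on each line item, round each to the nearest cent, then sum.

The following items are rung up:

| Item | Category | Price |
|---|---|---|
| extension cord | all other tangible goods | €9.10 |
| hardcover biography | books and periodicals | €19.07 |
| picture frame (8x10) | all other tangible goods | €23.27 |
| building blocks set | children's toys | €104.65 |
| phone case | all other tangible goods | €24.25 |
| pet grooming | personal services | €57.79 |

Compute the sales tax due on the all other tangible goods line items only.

Extension cord €9.10: all other tangible goods → 3.25% + 0% transit = 3.25% → €0.30
Picture frame (8x10) €23.27: all other tangible goods → 3.25% + 0% transit = 3.25% → €0.76
Phone case €24.25: all other tangible goods → 3.25% + 0% transit = 3.25% → €0.79
Tax on all other tangible goods = €0.30 + €0.76 + €0.79 = €1.85

€1.85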